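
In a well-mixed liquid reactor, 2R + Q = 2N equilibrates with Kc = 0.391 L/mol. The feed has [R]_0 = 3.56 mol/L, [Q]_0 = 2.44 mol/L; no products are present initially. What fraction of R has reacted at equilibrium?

Let X = conversion of R; extent ξ = 3.56X/2 mol/L.
Concentrations: [R] = 3.56 − 3.56X; [Q] = 2.44 − 1.78X; [N] = 3.56X.
Kc = [N]^2 / ([R]^2 [Q]).
Solving Kc = 0.391 for X ∈ (0,1): X = 0.445.

X = 0.445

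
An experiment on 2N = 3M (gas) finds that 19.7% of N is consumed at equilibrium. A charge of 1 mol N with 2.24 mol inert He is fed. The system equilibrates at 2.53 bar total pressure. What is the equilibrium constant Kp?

Let X = conversion of N (basis 1 mol N); extent of reaction ξ = 0.5X.
Species balance: n_N = 1 − X; n_M = 1.5X; n_I = 2.24 (inert).
Summing: n_T = 3.24 + 0.5X.
At X = 0.197: n_N = 0.803, n_M = 0.295, n_T = 3.34.
p_i = (n_i/n_T)·P. Kp = p_M^3 / (p_N^2) = 0.0303 bar.

Kp = 0.0303 bar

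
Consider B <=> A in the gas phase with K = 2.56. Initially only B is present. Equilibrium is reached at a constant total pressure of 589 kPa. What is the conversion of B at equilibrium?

X = 0.719

Take 1 mol B as basis and let X be its fractional conversion, so ξ = X.
Moles: n_B = 1 − X; n_A = X.
n_T stays at 1 (no change in mole number).
With p_i = (n_i/n_T)P, K = p_A / (p_B).
Setting this equal to 2.56 and taking the physical root (0 < X < 1) gives X = 0.719.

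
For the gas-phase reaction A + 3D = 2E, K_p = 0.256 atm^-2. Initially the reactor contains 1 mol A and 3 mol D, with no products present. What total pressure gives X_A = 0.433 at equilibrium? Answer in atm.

P = 3.21 atm

Let X = conversion of A (basis 1 mol A); extent of reaction ξ = X.
Species balance: n_A = 1 − X; n_D = 3 − 3X; n_E = 2X.
Total moles n_T = 4 − 2X.
K_p = p_E^2 / (p_A p_D^3) with p_i = (n_i/n_T)·P.
At X = 0.433: the mole-fraction product g(X) = Π y_i^ν_i = 2.64. Since K_p = g(X)·P^{-2}, P = (g/K_p)^(1/2) = (2.64/0.256)^(1/2) = 3.21 atm.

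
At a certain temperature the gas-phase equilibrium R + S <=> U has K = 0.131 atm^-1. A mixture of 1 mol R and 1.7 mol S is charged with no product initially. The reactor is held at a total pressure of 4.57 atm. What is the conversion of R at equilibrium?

X = 0.261

Let X = conversion of R (basis 1 mol R); extent of reaction ξ = X.
Moles: n_R = 1 − X; n_S = 1.7 − X; n_U = X.
Summing: n_T = 2.7 − X.
Mole fractions y_i = n_i/n_T; K = p_U / (p_R p_S) with p_i = y_i·P.
Substituting and setting equal to 0.131 atm^-1 gives a polynomial in X; the root in (0,1) is X = 0.261.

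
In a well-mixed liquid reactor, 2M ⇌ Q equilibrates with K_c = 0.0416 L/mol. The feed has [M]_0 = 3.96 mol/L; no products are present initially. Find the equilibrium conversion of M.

X = 0.207

Let X = conversion of M; extent ξ = 3.96X/2 mol/L.
Concentrations: [M] = 3.96 − 3.96X; [Q] = 1.98X.
K_c = [Q] / ([M]^2).
Setting equal to 0.0416 and solving for X on (0,1) gives X = 0.207.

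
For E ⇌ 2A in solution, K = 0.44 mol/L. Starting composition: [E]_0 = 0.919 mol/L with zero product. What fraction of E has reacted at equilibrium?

Let X = conversion of E; extent ξ = 0.919·X mol/L.
Concentrations: [E] = 0.919 − 0.919X; [A] = 1.84X.
K = [A]^2 / ([E]).
This equals 0.44 at X = 0.291 (the root in 0 < X < 1).

X = 0.291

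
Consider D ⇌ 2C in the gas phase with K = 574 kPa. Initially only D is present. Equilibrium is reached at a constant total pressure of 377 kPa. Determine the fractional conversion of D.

Take 1 mol D as basis and let X be its fractional conversion, so ξ = X.
Moles: n_D = 1 − X; n_C = 2X.
Total moles n_T = 1 + X.
y_i = n_i/n_T, p_i = y_i·P. K = p_C^2 / (p_D).
Setting this equal to 574 kPa and taking the physical root (0 < X < 1) gives X = 0.525.

X = 0.525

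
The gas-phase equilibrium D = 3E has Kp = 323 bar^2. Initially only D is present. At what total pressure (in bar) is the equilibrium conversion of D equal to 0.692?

Basis: 1 mol D initially; let X = conversion of D. Extent ξ = X.
Moles: n_D = 1 − X; n_E = 3X.
Total moles n_T = 1 + 2X.
Kp = p_E^3 / (p_D) with p_i = (n_i/n_T)·P.
At X = 0.692: the mole-fraction product g(X) = Π y_i^ν_i = 5.111. Since Kp = g(X)·P^{2}, P = (Kp/g)^(1/2) = (323/5.111)^(1/2) = 7.95 bar.

P = 7.95 bar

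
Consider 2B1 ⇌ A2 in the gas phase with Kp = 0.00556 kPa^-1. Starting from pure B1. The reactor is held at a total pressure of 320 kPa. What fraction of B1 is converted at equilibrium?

X = 0.649

Take 1 mol B1 as basis and let X be its fractional conversion, so ξ = 0.5X.
Moles: n_B1 = 1 − X; n_A2 = 0.5X.
n_T = Σnᵢ = 1 − 0.5X.
y_i = n_i/n_T, p_i = y_i·P. Kp = p_A2 / (p_B1^2).
Setting this equal to 0.00556 kPa^-1 and taking the physical root (0 < X < 1) gives X = 0.649.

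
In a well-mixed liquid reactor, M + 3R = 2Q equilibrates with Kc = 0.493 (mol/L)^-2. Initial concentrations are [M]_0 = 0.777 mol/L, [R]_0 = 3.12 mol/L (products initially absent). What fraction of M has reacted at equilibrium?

X = 0.589

Let X = conversion of M; extent ξ = 0.777·X mol/L.
Concentrations: [M] = 0.777 − 0.777X; [R] = 3.12 − 2.33X; [Q] = 1.55X.
Kc = [Q]^2 / ([M] [R]^3).
Solving Kc = 0.493 for X ∈ (0,1): X = 0.589.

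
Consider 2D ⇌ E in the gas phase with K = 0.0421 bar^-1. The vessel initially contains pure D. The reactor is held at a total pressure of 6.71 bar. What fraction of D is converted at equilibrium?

Take 1 mol D as basis and let X be its fractional conversion, so ξ = 0.5X.
Species balance: n_D = 1 − X; n_E = 0.5X.
n_T = Σnᵢ = 1 − 0.5X.
y_i = n_i/n_T, p_i = y_i·P. K = p_E / (p_D^2).
Substituting and setting equal to 0.0421 bar^-1 gives a polynomial in X; the root in (0,1) is X = 0.315.

X = 0.315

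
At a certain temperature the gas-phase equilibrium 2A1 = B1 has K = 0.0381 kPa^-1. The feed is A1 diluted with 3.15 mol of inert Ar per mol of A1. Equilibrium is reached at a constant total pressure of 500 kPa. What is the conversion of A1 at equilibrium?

X = 0.731

Basis: 1 mol A1 initially; let X = conversion of A1. Extent ξ = 0.5X.
Moles: n_A1 = 1 − X; n_B1 = 0.5X; n_I = 3.15 (inert).
Summing: n_T = 4.15 − 0.5X.
With p_i = (n_i/n_T)P, K = p_B1 / (p_A1^2).
Substituting and setting equal to 0.0381 kPa^-1 gives a polynomial in X; the root in (0,1) is X = 0.731.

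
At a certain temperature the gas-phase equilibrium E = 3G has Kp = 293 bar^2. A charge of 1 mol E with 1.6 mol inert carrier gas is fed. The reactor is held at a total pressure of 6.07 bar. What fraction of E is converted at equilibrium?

Let X = conversion of E (basis 1 mol E); extent of reaction ξ = X.
Moles: n_E = 1 − X; n_G = 3X; n_I = 1.6 (inert).
Summing: n_T = 2.6 + 2X.
Mole fractions y_i = n_i/n_T; Kp = p_G^3 / (p_E) with p_i = y_i·P.
This yields a degree-3 equation in X; solving on (0,1), X = 0.879.

X = 0.879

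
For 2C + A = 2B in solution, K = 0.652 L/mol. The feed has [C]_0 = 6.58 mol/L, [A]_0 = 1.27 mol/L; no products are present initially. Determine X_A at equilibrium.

X = 0.778

Let X = conversion of A; extent ξ = 1.27·X mol/L.
Concentrations: [C] = 6.58 − 2.54X; [A] = 1.27 − 1.27X; [B] = 2.54X.
K = [B]^2 / ([C]^2 [A]).
Solving K = 0.652 for X ∈ (0,1): X = 0.778.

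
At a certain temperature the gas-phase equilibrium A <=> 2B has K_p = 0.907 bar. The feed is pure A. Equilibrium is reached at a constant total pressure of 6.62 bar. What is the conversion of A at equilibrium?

X = 0.182

Basis: 1 mol A initially; let X = conversion of A. Extent ξ = X.
Mole table: n_A = 1 − X; n_B = 2X.
n_T = Σnᵢ = 1 + X.
With p_i = (n_i/n_T)P, K_p = p_B^2 / (p_A).
This yields a degree-2 equation in X; solving on (0,1), X = 0.182.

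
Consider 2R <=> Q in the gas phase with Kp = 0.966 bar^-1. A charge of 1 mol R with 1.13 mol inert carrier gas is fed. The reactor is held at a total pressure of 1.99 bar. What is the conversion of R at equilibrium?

Basis: 1 mol R initially; let X = conversion of R. Extent ξ = 0.5X.
Mole table: n_R = 1 − X; n_Q = 0.5X; n_I = 1.13 (inert).
n_T = Σnᵢ = 2.13 − 0.5X.
Mole fractions y_i = n_i/n_T; Kp = p_Q / (p_R^2) with p_i = y_i·P.
This yields a degree-2 equation in X; solving on (0,1), X = 0.504.

X = 0.504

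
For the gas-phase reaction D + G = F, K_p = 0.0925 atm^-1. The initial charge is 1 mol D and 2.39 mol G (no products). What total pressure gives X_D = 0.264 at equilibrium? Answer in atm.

Let X = conversion of D (basis 1 mol D); extent of reaction ξ = X.
At extent ξ: n_D = 1 − X; n_G = 2.39 − X; n_F = X.
n_T = Σnᵢ = 3.39 − X.
K_p = p_F / (p_D p_G) with p_i = (n_i/n_T)·P.
At X = 0.264: the mole-fraction product g(X) = Π y_i^ν_i = 0.5274. Since K_p = g(X)·P^{-1}, P = (g/K_p)^(1/1) = (0.5274/0.0925)^(1/1) = 5.7 atm.

P = 5.7 atm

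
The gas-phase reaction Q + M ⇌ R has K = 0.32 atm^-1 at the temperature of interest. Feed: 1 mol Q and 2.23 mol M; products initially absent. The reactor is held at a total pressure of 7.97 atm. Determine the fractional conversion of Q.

Take 1 mol Q as basis and let X be its fractional conversion, so ξ = X.
Moles: n_Q = 1 − X; n_M = 2.23 − X; n_R = X.
n_T = Σnᵢ = 3.23 − X.
With p_i = (n_i/n_T)P, K = p_R / (p_Q p_M).
Substituting and setting equal to 0.32 atm^-1 gives a polynomial in X; the root in (0,1) is X = 0.612.

X = 0.612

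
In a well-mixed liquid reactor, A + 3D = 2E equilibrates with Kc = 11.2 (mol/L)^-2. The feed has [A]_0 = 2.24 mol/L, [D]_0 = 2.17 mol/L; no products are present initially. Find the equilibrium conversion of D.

X = 0.807

Let X = conversion of D; extent ξ = 2.17X/3 mol/L.
Concentrations: [A] = 2.24 − 0.723X; [D] = 2.17 − 2.17X; [E] = 1.45X.
Kc = [E]^2 / ([A] [D]^3).
Solving Kc = 11.2 for X ∈ (0,1): X = 0.807.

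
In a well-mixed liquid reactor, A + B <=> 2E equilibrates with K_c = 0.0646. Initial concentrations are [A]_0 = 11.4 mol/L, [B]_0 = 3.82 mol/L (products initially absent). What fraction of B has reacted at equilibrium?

X = 0.191

Let X = conversion of B; extent ξ = 3.82·X mol/L.
Concentrations: [A] = 11.4 − 3.82X; [B] = 3.82 − 3.82X; [E] = 7.64X.
K_c = [E]^2 / ([A] [B]).
Setting equal to 0.0646 and solving for X on (0,1) gives X = 0.191.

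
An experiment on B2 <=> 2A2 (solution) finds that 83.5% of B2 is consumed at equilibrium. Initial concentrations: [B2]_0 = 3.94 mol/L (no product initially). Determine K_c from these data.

Let X = conversion of B2.
Concentrations: [B2] = 3.94 − 3.94X; [A2] = 7.88X.
At X = 0.835: [B2] = 0.65, [A2] = 6.58.
K_c = [A2]^2 / ([B2]) = 66.6 mol/L.

K_c = 66.6 mol/L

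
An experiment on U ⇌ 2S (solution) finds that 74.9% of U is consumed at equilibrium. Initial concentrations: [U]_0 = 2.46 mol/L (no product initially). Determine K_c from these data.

Let X = conversion of U.
Concentrations: [U] = 2.46 − 2.46X; [S] = 4.92X.
At X = 0.749: [U] = 0.617, [S] = 3.69.
K_c = [S]^2 / ([U]) = 22 mol/L.

K_c = 22 mol/L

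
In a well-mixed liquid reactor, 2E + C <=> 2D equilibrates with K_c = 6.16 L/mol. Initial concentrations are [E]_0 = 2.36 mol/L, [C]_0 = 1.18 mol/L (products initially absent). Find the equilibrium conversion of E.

Let X = conversion of E; extent ξ = 2.36X/2 mol/L.
Concentrations: [E] = 2.36 − 2.36X; [C] = 1.18 − 1.18X; [D] = 2.36X.
K_c = [D]^2 / ([E]^2 [C]).
Equating to 6.16 L/mol: the physical root is X = 0.623.

X = 0.623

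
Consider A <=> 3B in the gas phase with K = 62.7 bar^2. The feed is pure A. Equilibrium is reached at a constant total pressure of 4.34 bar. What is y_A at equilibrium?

Let X = conversion of A (basis 1 mol A); extent of reaction ξ = X.
Mole table: n_A = 1 − X; n_B = 3X.
n_T = Σnᵢ = 1 + 2X.
y_i = n_i/n_T, p_i = y_i·P. K = p_B^3 / (p_A).
Equating to 62.7 bar^2 and solving on 0 < X < 1: X = 0.618.
Then n_A = 0.382, n_T = 2.24, so y_A = 0.171.

y_A = 0.171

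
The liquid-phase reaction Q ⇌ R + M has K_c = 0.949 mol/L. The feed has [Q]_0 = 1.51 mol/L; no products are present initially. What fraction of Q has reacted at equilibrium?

Let X = conversion of Q; extent ξ = 1.51·X mol/L.
Concentrations: [Q] = 1.51 − 1.51X; [R] = 1.51X; [M] = 1.51X.
K_c = [R] [M] / ([Q]).
This equals 0.949 at X = 0.539 (the root in 0 < X < 1).

X = 0.539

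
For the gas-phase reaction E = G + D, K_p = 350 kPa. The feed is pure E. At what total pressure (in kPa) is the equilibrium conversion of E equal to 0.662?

Take 1 mol E as basis and let X be its fractional conversion, so ξ = X.
Species balance: n_E = 1 − X; n_G = X; n_D = X.
n_T = Σnᵢ = 1 + X.
K_p = p_G p_D / (p_E) with p_i = (n_i/n_T)·P.
At X = 0.662: the mole-fraction product g(X) = Π y_i^ν_i = 0.7801. Since K_p = g(X)·P^{1}, P = (K_p/g)^(1/1) = (350/0.7801)^(1/1) = 449 kPa.

P = 449 kPa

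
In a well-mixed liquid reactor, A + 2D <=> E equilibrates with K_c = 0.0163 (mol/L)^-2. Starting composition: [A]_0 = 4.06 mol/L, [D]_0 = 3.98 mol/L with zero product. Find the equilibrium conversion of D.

X = 0.255

Let X = conversion of D; extent ξ = 3.98X/2 mol/L.
Concentrations: [A] = 4.06 − 1.99X; [D] = 3.98 − 3.98X; [E] = 1.99X.
K_c = [E] / ([A] [D]^2).
Equating to 0.0163 (mol/L)^-2: the physical root is X = 0.255.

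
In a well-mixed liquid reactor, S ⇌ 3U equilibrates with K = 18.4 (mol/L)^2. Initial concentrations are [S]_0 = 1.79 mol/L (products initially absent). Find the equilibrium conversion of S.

Let X = conversion of S; extent ξ = 1.79·X mol/L.
Concentrations: [S] = 1.79 − 1.79X; [U] = 5.37X.
K = [U]^3 / ([S]).
This equals 18.4 at X = 0.480 (the root in 0 < X < 1).

X = 0.480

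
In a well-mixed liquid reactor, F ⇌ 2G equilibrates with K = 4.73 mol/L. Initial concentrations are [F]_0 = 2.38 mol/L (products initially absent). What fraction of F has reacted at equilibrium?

X = 0.499

Let X = conversion of F; extent ξ = 2.38·X mol/L.
Concentrations: [F] = 2.38 − 2.38X; [G] = 4.76X.
K = [G]^2 / ([F]).
Equating to 4.73 mol/L: the physical root is X = 0.499.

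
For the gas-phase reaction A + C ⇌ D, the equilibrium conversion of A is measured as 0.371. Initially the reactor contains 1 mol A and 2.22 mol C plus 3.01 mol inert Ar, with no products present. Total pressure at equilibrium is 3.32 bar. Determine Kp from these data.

Kp = 0.563 bar^-1

Let X = conversion of A (basis 1 mol A); extent of reaction ξ = X.
Species balance: n_A = 1 − X; n_C = 2.22 − X; n_D = X; n_I = 3.01 (inert).
Total moles n_T = 6.23 − X.
At X = 0.371: n_A = 0.629, n_C = 1.85, n_D = 0.371, n_T = 5.86.
p_i = (n_i/n_T)·P. Kp = p_D / (p_A p_C) = 0.563 bar^-1.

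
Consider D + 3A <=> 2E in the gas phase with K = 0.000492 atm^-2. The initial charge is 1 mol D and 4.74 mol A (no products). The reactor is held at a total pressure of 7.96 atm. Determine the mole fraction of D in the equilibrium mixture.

y_D = 0.158

Let X = conversion of D (basis 1 mol D); extent of reaction ξ = X.
Species balance: n_D = 1 − X; n_A = 4.74 − 3X; n_E = 2X.
Summing: n_T = 5.74 − 2X.
y_i = n_i/n_T, p_i = y_i·P. K = p_E^2 / (p_D p_A^3).
This yields a degree-4 equation in X; solving on (0,1), X = 0.135.
Then n_D = 0.865, n_T = 5.47, so y_D = 0.158.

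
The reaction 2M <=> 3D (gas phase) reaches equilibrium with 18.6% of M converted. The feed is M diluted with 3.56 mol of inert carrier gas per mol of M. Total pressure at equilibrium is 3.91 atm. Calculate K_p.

Let X = conversion of M (basis 1 mol M); extent of reaction ξ = 0.5X.
Species balance: n_M = 1 − X; n_D = 1.5X; n_I = 3.56 (inert).
Total moles n_T = 4.56 + 0.5X.
At X = 0.186: n_M = 0.814, n_D = 0.279, n_T = 4.65.
p_i = (n_i/n_T)·P. K_p = p_D^3 / (p_M^2) = 0.0275 atm.

K_p = 0.0275 atm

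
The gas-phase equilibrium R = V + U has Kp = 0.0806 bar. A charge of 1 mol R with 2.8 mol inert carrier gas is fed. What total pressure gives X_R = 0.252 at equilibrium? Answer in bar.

P = 3.85 bar

Basis: 1 mol R initially; let X = conversion of R. Extent ξ = X.
At extent ξ: n_R = 1 − X; n_V = X; n_U = X; n_I = 2.8 (inert).
n_T = Σnᵢ = 3.8 + X.
Kp = p_V p_U / (p_R) with p_i = (n_i/n_T)·P.
At X = 0.252: the mole-fraction product g(X) = Π y_i^ν_i = 0.02095. Since Kp = g(X)·P^{1}, P = (Kp/g)^(1/1) = (0.0806/0.02095)^(1/1) = 3.85 bar.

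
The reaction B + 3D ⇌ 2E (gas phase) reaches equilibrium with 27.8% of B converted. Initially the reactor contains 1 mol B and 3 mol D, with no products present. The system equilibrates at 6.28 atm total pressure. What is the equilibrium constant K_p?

K_p = 0.0127 atm^-2

Take 1 mol B as basis and let X be its fractional conversion, so ξ = X.
Mole table: n_B = 1 − X; n_D = 3 − 3X; n_E = 2X.
Total moles n_T = 4 − 2X.
At X = 0.278: n_B = 0.722, n_D = 2.17, n_E = 0.556, n_T = 3.44.
p_i = (n_i/n_T)·P. K_p = p_E^2 / (p_B p_D^3) = 0.0127 atm^-2.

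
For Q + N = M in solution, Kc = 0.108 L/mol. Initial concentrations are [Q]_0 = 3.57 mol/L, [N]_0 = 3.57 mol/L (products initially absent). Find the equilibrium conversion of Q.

Let X = conversion of Q; extent ξ = 3.57·X mol/L.
Concentrations: [Q] = 3.57 − 3.57X; [N] = 3.57 − 3.57X; [M] = 3.57X.
Kc = [M] / ([Q] [N]).
This equals 0.108 at X = 0.229 (the root in 0 < X < 1).

X = 0.229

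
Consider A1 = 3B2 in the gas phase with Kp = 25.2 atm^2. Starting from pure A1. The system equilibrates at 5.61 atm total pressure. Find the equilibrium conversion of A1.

Basis: 1 mol A1 initially; let X = conversion of A1. Extent ξ = X.
Species balance: n_A1 = 1 − X; n_B2 = 3X.
n_T = Σnᵢ = 1 + 2X.
With p_i = (n_i/n_T)P, Kp = p_B2^3 / (p_A1).
Setting this equal to 25.2 atm^2 and taking the physical root (0 < X < 1) gives X = 0.385.

X = 0.385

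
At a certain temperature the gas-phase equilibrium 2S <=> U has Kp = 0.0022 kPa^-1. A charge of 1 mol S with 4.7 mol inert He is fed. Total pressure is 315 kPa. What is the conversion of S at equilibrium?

X = 0.170

Basis: 1 mol S initially; let X = conversion of S. Extent ξ = 0.5X.
Moles: n_S = 1 − X; n_U = 0.5X; n_I = 4.7 (inert).
n_T = Σnᵢ = 5.7 − 0.5X.
y_i = n_i/n_T, p_i = y_i·P. Kp = p_U / (p_S^2).
Substituting and setting equal to 0.0022 kPa^-1 gives a polynomial in X; the root in (0,1) is X = 0.170.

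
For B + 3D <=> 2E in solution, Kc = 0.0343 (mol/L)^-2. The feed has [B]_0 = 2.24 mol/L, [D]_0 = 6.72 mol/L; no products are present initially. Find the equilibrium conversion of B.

Let X = conversion of B; extent ξ = 2.24·X mol/L.
Concentrations: [B] = 2.24 − 2.24X; [D] = 6.72 − 6.72X; [E] = 4.48X.
Kc = [E]^2 / ([B] [D]^3).
Equating to 0.0343 (mol/L)^-2: the physical root is X = 0.395.

X = 0.395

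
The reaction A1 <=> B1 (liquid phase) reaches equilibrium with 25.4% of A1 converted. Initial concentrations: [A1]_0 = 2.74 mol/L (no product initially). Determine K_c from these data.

Let X = conversion of A1.
Concentrations: [A1] = 2.74 − 2.74X; [B1] = 2.74X.
At X = 0.254: [A1] = 2.04, [B1] = 0.696.
K_c = [B1] / ([A1]) = 0.34.

K_c = 0.34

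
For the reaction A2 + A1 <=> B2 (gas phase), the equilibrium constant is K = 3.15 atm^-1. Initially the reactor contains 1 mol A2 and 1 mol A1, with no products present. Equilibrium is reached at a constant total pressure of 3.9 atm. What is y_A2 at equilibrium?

y_A2 = 0.215

Let X = conversion of A2 (basis 1 mol A2); extent of reaction ξ = X.
Mole table: n_A2 = 1 − X; n_A1 = 1 − X; n_B2 = X.
Summing: n_T = 2 − X.
Mole fractions y_i = n_i/n_T; K = p_B2 / (p_A2 p_A1) with p_i = y_i·P.
Substituting and setting equal to 3.15 atm^-1 gives a polynomial in X; the root in (0,1) is X = 0.726.
Then n_A2 = 0.274, n_T = 1.27, so y_A2 = 0.215.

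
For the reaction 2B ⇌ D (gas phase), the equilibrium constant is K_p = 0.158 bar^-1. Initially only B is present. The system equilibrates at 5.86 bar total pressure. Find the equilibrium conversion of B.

Let X = conversion of B (basis 1 mol B); extent of reaction ξ = 0.5X.
Moles: n_B = 1 − X; n_D = 0.5X.
Summing: n_T = 1 − 0.5X.
With p_i = (n_i/n_T)P, K_p = p_D / (p_B^2).
Substituting and setting equal to 0.158 bar^-1 gives a polynomial in X; the root in (0,1) is X = 0.539.

X = 0.539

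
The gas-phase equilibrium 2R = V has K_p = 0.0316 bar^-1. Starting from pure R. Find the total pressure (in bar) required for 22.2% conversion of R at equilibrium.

P = 5.16 bar

Take 1 mol R as basis and let X be its fractional conversion, so ξ = 0.5X.
Moles: n_R = 1 − X; n_V = 0.5X.
n_T = Σnᵢ = 1 − 0.5X.
K_p = p_V / (p_R^2) with p_i = (n_i/n_T)·P.
At X = 0.222: the mole-fraction product g(X) = Π y_i^ν_i = 0.163. Since K_p = g(X)·P^{-1}, P = (g/K_p)^(1/1) = (0.163/0.0316)^(1/1) = 5.16 bar.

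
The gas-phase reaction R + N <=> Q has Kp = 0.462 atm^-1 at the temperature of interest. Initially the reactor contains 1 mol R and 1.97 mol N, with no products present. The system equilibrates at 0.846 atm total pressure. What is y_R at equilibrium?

Let X = conversion of R (basis 1 mol R); extent of reaction ξ = X.
At extent ξ: n_R = 1 − X; n_N = 1.97 − X; n_Q = X.
Total moles n_T = 2.97 − X.
Mole fractions y_i = n_i/n_T; Kp = p_Q / (p_R p_N) with p_i = y_i·P.
Setting this equal to 0.462 atm^-1 and taking the physical root (0 < X < 1) gives X = 0.200.
Then n_R = 0.8, n_T = 2.77, so y_R = 0.289.

y_R = 0.289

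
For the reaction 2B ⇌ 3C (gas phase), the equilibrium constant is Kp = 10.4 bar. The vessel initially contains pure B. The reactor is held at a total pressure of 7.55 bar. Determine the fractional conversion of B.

Let X = conversion of B (basis 1 mol B); extent of reaction ξ = 0.5X.
Mole table: n_B = 1 − X; n_C = 1.5X.
Summing: n_T = 1 + 0.5X.
Mole fractions y_i = n_i/n_T; Kp = p_C^3 / (p_B^2) with p_i = y_i·P.
Setting this equal to 10.4 bar and taking the physical root (0 < X < 1) gives X = 0.502.

X = 0.502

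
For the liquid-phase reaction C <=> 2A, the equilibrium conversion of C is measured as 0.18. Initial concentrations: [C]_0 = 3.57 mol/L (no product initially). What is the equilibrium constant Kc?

Kc = 0.564 mol/L

Let X = conversion of C.
Concentrations: [C] = 3.57 − 3.57X; [A] = 7.14X.
At X = 0.18: [C] = 2.93, [A] = 1.29.
Kc = [A]^2 / ([C]) = 0.564 mol/L.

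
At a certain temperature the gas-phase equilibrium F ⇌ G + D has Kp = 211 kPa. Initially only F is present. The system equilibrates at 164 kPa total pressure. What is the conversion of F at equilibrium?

Take 1 mol F as basis and let X be its fractional conversion, so ξ = X.
Species balance: n_F = 1 − X; n_G = X; n_D = X.
Total moles n_T = 1 + X.
y_i = n_i/n_T, p_i = y_i·P. Kp = p_G p_D / (p_F).
Setting this equal to 211 kPa and taking the physical root (0 < X < 1) gives X = 0.750.

X = 0.750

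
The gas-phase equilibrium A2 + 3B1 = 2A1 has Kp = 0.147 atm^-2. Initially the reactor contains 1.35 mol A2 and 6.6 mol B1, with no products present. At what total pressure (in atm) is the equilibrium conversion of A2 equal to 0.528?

P = 3.22 atm

Basis: 1.35 mol A2 initially; let X = conversion of A2. Extent ξ = 1.35X.
Mole table: n_A2 = 1.35 − 1.35X; n_B1 = 6.6 − 4.05X; n_A1 = 2.7X.
Total moles n_T = 7.95 − 2.7X.
Kp = p_A1^2 / (p_A2 p_B1^3) with p_i = (n_i/n_T)·P.
At X = 0.528: the mole-fraction product g(X) = Π y_i^ν_i = 1.529. Since Kp = g(X)·P^{-2}, P = (g/Kp)^(1/2) = (1.529/0.147)^(1/2) = 3.22 atm.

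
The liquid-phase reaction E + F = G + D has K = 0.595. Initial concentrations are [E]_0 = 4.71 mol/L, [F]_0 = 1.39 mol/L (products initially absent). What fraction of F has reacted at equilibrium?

X = 0.697

Let X = conversion of F; extent ξ = 1.39·X mol/L.
Concentrations: [E] = 4.71 − 1.39X; [F] = 1.39 − 1.39X; [G] = 1.39X; [D] = 1.39X.
K = [G] [D] / ([E] [F]).
Setting equal to 0.595 and solving for X on (0,1) gives X = 0.697.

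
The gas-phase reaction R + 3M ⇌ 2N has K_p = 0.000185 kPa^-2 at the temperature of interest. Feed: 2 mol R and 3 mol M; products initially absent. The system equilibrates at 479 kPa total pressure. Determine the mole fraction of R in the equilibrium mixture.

y_R = 0.358

Let X = conversion of M (basis 3 mol M); extent of reaction ξ = X.
Mole table: n_R = 2 − X; n_M = 3 − 3X; n_N = 2X.
n_T = Σnᵢ = 5 − 2X.
y_i = n_i/n_T, p_i = y_i·P. K_p = p_N^2 / (p_R p_M^3).
Substituting and setting equal to 0.000185 kPa^-2 gives a polynomial in X; the root in (0,1) is X = 0.735.
Then n_R = 1.26, n_T = 3.53, so y_R = 0.358.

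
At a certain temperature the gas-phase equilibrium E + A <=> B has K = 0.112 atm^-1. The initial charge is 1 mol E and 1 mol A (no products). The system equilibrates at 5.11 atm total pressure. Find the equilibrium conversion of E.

X = 0.203

Take 1 mol E as basis and let X be its fractional conversion, so ξ = X.
Species balance: n_E = 1 − X; n_A = 1 − X; n_B = X.
Total moles n_T = 2 − X.
With p_i = (n_i/n_T)P, K = p_B / (p_E p_A).
Substituting and setting equal to 0.112 atm^-1 gives a polynomial in X; the root in (0,1) is X = 0.203.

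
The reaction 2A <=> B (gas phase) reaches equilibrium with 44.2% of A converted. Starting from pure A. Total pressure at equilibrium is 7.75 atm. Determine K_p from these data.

K_p = 0.0713 atm^-1

Let X = conversion of A (basis 1 mol A); extent of reaction ξ = 0.5X.
Mole table: n_A = 1 − X; n_B = 0.5X.
Summing: n_T = 1 − 0.5X.
At X = 0.442: n_A = 0.558, n_B = 0.221, n_T = 0.779.
p_i = (n_i/n_T)·P. K_p = p_B / (p_A^2) = 0.0713 atm^-1.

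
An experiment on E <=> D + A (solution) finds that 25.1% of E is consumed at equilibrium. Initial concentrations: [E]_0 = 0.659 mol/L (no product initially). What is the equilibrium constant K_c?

K_c = 0.0554 mol/L

Let X = conversion of E.
Concentrations: [E] = 0.659 − 0.659X; [D] = 0.659X; [A] = 0.659X.
At X = 0.251: [E] = 0.494, [D] = 0.165, [A] = 0.165.
K_c = [D] [A] / ([E]) = 0.0554 mol/L.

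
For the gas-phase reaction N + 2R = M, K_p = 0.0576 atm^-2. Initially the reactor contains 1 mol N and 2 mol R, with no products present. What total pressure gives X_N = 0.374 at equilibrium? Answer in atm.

P = 5.79 atm

Take 1 mol N as basis and let X be its fractional conversion, so ξ = X.
Mole table: n_N = 1 − X; n_R = 2 − 2X; n_M = X.
Summing: n_T = 3 − 2X.
K_p = p_M / (p_N p_R^2) with p_i = (n_i/n_T)·P.
At X = 0.374: the mole-fraction product g(X) = Π y_i^ν_i = 1.933. Since K_p = g(X)·P^{-2}, P = (g/K_p)^(1/2) = (1.933/0.0576)^(1/2) = 5.79 atm.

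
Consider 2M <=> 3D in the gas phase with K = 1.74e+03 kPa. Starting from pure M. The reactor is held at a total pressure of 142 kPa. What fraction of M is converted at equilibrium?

Let X = conversion of M (basis 1 mol M); extent of reaction ξ = 0.5X.
Mole table: n_M = 1 − X; n_D = 1.5X.
Total moles n_T = 1 + 0.5X.
Mole fractions y_i = n_i/n_T; K = p_D^3 / (p_M^2) with p_i = y_i·P.
This yields a degree-3 equation in X; solving on (0,1), X = 0.723.

X = 0.723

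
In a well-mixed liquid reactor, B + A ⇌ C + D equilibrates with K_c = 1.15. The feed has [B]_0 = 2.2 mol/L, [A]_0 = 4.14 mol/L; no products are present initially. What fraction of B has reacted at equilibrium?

Let X = conversion of B; extent ξ = 2.2·X mol/L.
Concentrations: [B] = 2.2 − 2.2X; [A] = 4.14 − 2.2X; [C] = 2.2X; [D] = 2.2X.
K_c = [C] [D] / ([B] [A]).
This equals 1.15 at X = 0.674 (the root in 0 < X < 1).

X = 0.674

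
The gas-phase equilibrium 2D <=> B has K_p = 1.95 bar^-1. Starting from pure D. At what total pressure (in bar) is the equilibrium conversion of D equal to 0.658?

Let X = conversion of D (basis 1 mol D); extent of reaction ξ = 0.5X.
Moles: n_D = 1 − X; n_B = 0.5X.
n_T = Σnᵢ = 1 − 0.5X.
K_p = p_B / (p_D^2) with p_i = (n_i/n_T)·P.
At X = 0.658: the mole-fraction product g(X) = Π y_i^ν_i = 1.887. Since K_p = g(X)·P^{-1}, P = (g/K_p)^(1/1) = (1.887/1.95)^(1/1) = 0.968 bar.

P = 0.968 bar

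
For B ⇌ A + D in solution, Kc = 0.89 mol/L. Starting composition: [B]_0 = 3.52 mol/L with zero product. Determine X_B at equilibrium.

Let X = conversion of B; extent ξ = 3.52·X mol/L.
Concentrations: [B] = 3.52 − 3.52X; [A] = 3.52X; [D] = 3.52X.
Kc = [A] [D] / ([B]).
This equals 0.89 at X = 0.392 (the root in 0 < X < 1).

X = 0.392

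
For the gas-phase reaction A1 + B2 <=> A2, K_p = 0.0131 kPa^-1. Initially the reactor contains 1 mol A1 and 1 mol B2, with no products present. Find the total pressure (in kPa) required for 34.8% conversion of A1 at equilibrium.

P = 103 kPa

Let X = conversion of A1 (basis 1 mol A1); extent of reaction ξ = X.
Mole table: n_A1 = 1 − X; n_B2 = 1 − X; n_A2 = X.
Total moles n_T = 2 − X.
K_p = p_A2 / (p_A1 p_B2) with p_i = (n_i/n_T)·P.
At X = 0.348: the mole-fraction product g(X) = Π y_i^ν_i = 1.352. Since K_p = g(X)·P^{-1}, P = (g/K_p)^(1/1) = (1.352/0.0131)^(1/1) = 103 kPa.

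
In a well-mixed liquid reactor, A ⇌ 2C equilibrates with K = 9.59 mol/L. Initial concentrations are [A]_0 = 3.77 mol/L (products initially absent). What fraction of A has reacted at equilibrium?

Let X = conversion of A; extent ξ = 3.77·X mol/L.
Concentrations: [A] = 3.77 − 3.77X; [C] = 7.54X.
K = [C]^2 / ([A]).
Setting equal to 9.59 and solving for X on (0,1) gives X = 0.541.

X = 0.541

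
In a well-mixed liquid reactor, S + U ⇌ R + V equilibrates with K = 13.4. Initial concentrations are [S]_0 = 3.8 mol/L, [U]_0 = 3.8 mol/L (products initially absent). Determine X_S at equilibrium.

X = 0.785

Let X = conversion of S; extent ξ = 3.8·X mol/L.
Concentrations: [S] = 3.8 − 3.8X; [U] = 3.8 − 3.8X; [R] = 3.8X; [V] = 3.8X.
K = [R] [V] / ([S] [U]).
This equals 13.4 at X = 0.785 (the root in 0 < X < 1).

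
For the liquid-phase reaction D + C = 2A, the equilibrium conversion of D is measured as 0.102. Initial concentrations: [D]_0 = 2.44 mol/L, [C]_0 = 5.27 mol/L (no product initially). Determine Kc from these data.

Kc = 0.0225

Let X = conversion of D.
Concentrations: [D] = 2.44 − 2.44X; [C] = 5.27 − 2.44X; [A] = 4.88X.
At X = 0.102: [D] = 2.19, [C] = 5.02, [A] = 0.498.
Kc = [A]^2 / ([D] [C]) = 0.0225.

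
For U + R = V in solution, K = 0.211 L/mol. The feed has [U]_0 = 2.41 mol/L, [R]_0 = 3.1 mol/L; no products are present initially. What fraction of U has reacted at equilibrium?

Let X = conversion of U; extent ξ = 2.41·X mol/L.
Concentrations: [U] = 2.41 − 2.41X; [R] = 3.1 − 2.41X; [V] = 2.41X.
K = [V] / ([U] [R]).
Solving K = 0.211 for X ∈ (0,1): X = 0.328.

X = 0.328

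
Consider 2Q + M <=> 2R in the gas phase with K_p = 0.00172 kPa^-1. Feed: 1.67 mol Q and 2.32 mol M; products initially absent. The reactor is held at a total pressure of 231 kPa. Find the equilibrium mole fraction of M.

Basis: 1.67 mol Q initially; let X = conversion of Q. Extent ξ = 0.835X.
Species balance: n_Q = 1.67 − 1.67X; n_M = 2.32 − 0.835X; n_R = 1.67X.
n_T = Σnᵢ = 3.99 − 0.835X.
With p_i = (n_i/n_T)P, K_p = p_R^2 / (p_Q^2 p_M).
This yields a degree-3 equation in X; solving on (0,1), X = 0.319.
Then n_M = 2.05, n_T = 3.72, so y_M = 0.552.

y_M = 0.552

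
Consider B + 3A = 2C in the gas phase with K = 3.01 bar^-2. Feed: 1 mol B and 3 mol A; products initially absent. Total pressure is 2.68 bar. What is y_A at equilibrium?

Let X = conversion of B (basis 1 mol B); extent of reaction ξ = X.
Moles: n_B = 1 − X; n_A = 3 − 3X; n_C = 2X.
Total moles n_T = 4 − 2X.
y_i = n_i/n_T, p_i = y_i·P. K = p_C^2 / (p_B p_A^3).
This yields a degree-4 equation in X; solving on (0,1), X = 0.623.
Then n_A = 1.13, n_T = 2.75, so y_A = 0.411.

y_A = 0.411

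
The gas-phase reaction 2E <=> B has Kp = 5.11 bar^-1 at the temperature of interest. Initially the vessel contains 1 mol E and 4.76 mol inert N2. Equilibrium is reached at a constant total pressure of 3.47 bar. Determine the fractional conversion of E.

Basis: 1 mol E initially; let X = conversion of E. Extent ξ = 0.5X.
Moles: n_E = 1 − X; n_B = 0.5X; n_I = 4.76 (inert).
Total moles n_T = 5.76 − 0.5X.
y_i = n_i/n_T, p_i = y_i·P. Kp = p_B / (p_E^2).
This yields a degree-2 equation in X; solving on (0,1), X = 0.678.

X = 0.678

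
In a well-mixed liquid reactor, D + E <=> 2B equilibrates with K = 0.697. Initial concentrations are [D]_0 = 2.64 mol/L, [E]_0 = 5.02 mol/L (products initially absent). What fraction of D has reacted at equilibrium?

Let X = conversion of D; extent ξ = 2.64·X mol/L.
Concentrations: [D] = 2.64 − 2.64X; [E] = 5.02 − 2.64X; [B] = 5.28X.
K = [B]^2 / ([D] [E]).
Setting equal to 0.697 and solving for X on (0,1) gives X = 0.397.

X = 0.397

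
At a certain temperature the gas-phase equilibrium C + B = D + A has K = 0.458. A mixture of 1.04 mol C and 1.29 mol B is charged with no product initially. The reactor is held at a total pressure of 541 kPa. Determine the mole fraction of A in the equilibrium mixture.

Let X = conversion of C (basis 1.04 mol C); extent of reaction ξ = 1.04X.
Species balance: n_C = 1.04 − 1.04X; n_B = 1.29 − 1.04X; n_D = 1.04X; n_A = 1.04X.
Total moles n_T = 2.33 (Δν = 0, constant).
Mole fractions y_i = n_i/n_T; K = p_D p_A / (p_C p_B) with p_i = y_i·P.
Substituting and setting equal to 0.458 gives a polynomial in X; the root in (0,1) is X = 0.448.
Then n_A = 0.466, n_T = 2.33, so y_A = 0.200.

y_A = 0.200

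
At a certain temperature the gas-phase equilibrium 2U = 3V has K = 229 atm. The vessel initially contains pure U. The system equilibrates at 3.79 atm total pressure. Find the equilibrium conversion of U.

X = 0.846

Basis: 1 mol U initially; let X = conversion of U. Extent ξ = 0.5X.
Mole table: n_U = 1 − X; n_V = 1.5X.
n_T = Σnᵢ = 1 + 0.5X.
Mole fractions y_i = n_i/n_T; K = p_V^3 / (p_U^2) with p_i = y_i·P.
Setting this equal to 229 atm and taking the physical root (0 < X < 1) gives X = 0.846.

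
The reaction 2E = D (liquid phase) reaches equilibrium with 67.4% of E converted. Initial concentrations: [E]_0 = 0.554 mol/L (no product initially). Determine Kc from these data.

Kc = 5.72 L/mol

Let X = conversion of E.
Concentrations: [E] = 0.554 − 0.554X; [D] = 0.277X.
At X = 0.674: [E] = 0.181, [D] = 0.187.
Kc = [D] / ([E]^2) = 5.72 L/mol.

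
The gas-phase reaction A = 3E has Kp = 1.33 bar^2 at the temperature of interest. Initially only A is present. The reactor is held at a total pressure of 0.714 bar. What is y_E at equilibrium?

Let X = conversion of A (basis 1 mol A); extent of reaction ξ = X.
Species balance: n_A = 1 − X; n_E = 3X.
Total moles n_T = 1 + 2X.
Mole fractions y_i = n_i/n_T; Kp = p_E^3 / (p_A) with p_i = y_i·P.
Equating to 1.33 bar^2 and solving on 0 < X < 1: X = 0.575.
Then n_E = 1.72, n_T = 2.15, so y_E = 0.802.

y_E = 0.802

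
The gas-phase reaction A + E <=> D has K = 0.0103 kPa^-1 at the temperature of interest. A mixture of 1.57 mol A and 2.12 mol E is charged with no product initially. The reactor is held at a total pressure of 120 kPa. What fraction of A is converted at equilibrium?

X = 0.379

Take 1.57 mol A as basis and let X be its fractional conversion, so ξ = 1.57X.
Moles: n_A = 1.57 − 1.57X; n_E = 2.12 − 1.57X; n_D = 1.57X.
n_T = Σnᵢ = 3.69 − 1.57X.
y_i = n_i/n_T, p_i = y_i·P. K = p_D / (p_A p_E).
Substituting and setting equal to 0.0103 kPa^-1 gives a polynomial in X; the root in (0,1) is X = 0.379.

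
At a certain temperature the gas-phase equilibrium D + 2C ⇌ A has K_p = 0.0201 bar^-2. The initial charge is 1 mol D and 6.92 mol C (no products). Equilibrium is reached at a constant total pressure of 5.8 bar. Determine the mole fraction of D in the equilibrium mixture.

y_D = 0.092

Basis: 1 mol D initially; let X = conversion of D. Extent ξ = X.
At extent ξ: n_D = 1 − X; n_C = 6.92 − 2X; n_A = X.
Summing: n_T = 7.92 − 2X.
With p_i = (n_i/n_T)P, K_p = p_A / (p_D p_C^2).
Setting this equal to 0.0201 bar^-2 and taking the physical root (0 < X < 1) gives X = 0.334.
Then n_D = 0.666, n_T = 7.25, so y_D = 0.092.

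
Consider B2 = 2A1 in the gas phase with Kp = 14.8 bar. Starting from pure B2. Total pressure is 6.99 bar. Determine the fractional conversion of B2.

X = 0.588

Let X = conversion of B2 (basis 1 mol B2); extent of reaction ξ = X.
Species balance: n_B2 = 1 − X; n_A1 = 2X.
Summing: n_T = 1 + X.
With p_i = (n_i/n_T)P, Kp = p_A1^2 / (p_B2).
Substituting and setting equal to 14.8 bar gives a polynomial in X; the root in (0,1) is X = 0.588.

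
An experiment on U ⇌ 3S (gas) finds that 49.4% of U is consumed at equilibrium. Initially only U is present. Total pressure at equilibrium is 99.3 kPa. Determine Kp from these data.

Basis: 1 mol U initially; let X = conversion of U. Extent ξ = X.
Mole table: n_U = 1 − X; n_S = 3X.
Total moles n_T = 1 + 2X.
At X = 0.494: n_U = 0.506, n_S = 1.48, n_T = 1.99.
p_i = (n_i/n_T)·P. Kp = p_S^3 / (p_U) = 1.6e+04 kPa^2.

Kp = 1.6e+04 kPa^2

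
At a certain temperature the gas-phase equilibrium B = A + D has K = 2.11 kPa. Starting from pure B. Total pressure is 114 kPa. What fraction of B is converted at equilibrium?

X = 0.135

Let X = conversion of B (basis 1 mol B); extent of reaction ξ = X.
Species balance: n_B = 1 − X; n_A = X; n_D = X.
Summing: n_T = 1 + X.
Mole fractions y_i = n_i/n_T; K = p_A p_D / (p_B) with p_i = y_i·P.
This yields a degree-2 equation in X; solving on (0,1), X = 0.135.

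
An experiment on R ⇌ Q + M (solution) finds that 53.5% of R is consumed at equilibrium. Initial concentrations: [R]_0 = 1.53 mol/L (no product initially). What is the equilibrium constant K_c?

K_c = 0.942 mol/L

Let X = conversion of R.
Concentrations: [R] = 1.53 − 1.53X; [Q] = 1.53X; [M] = 1.53X.
At X = 0.535: [R] = 0.711, [Q] = 0.819, [M] = 0.819.
K_c = [Q] [M] / ([R]) = 0.942 mol/L.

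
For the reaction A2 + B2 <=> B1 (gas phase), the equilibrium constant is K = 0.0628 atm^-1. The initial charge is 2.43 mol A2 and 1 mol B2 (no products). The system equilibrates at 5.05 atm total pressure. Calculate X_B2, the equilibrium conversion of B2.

Let X = conversion of B2 (basis 1 mol B2); extent of reaction ξ = X.
Mole table: n_A2 = 2.43 − X; n_B2 = 1 − X; n_B1 = X.
n_T = Σnᵢ = 3.43 − X.
With p_i = (n_i/n_T)P, K = p_B1 / (p_A2 p_B2).
Equating to 0.0628 atm^-1 and solving on 0 < X < 1: X = 0.180.

X = 0.180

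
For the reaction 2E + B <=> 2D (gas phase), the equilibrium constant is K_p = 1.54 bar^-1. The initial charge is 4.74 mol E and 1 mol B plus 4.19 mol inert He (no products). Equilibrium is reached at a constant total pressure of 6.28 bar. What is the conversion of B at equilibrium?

X = 0.776

Take 1 mol B as basis and let X be its fractional conversion, so ξ = X.
Species balance: n_E = 4.74 − 2X; n_B = 1 − X; n_D = 2X; n_I = 4.19 (inert).
Summing: n_T = 9.93 − X.
y_i = n_i/n_T, p_i = y_i·P. K_p = p_D^2 / (p_E^2 p_B).
Substituting and setting equal to 1.54 bar^-1 gives a polynomial in X; the root in (0,1) is X = 0.776.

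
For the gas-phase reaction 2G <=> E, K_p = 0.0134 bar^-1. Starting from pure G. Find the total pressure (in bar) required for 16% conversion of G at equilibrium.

P = 7.78 bar

Basis: 1 mol G initially; let X = conversion of G. Extent ξ = 0.5X.
Moles: n_G = 1 − X; n_E = 0.5X.
n_T = Σnᵢ = 1 − 0.5X.
K_p = p_E / (p_G^2) with p_i = (n_i/n_T)·P.
At X = 0.16: the mole-fraction product g(X) = Π y_i^ν_i = 0.1043. Since K_p = g(X)·P^{-1}, P = (g/K_p)^(1/1) = (0.1043/0.0134)^(1/1) = 7.78 bar.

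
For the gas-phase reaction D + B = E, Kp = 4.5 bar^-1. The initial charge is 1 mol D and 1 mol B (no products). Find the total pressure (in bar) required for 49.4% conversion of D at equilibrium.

P = 0.646 bar

Let X = conversion of D (basis 1 mol D); extent of reaction ξ = X.
Moles: n_D = 1 − X; n_B = 1 − X; n_E = X.
Total moles n_T = 2 − X.
Kp = p_E / (p_D p_B) with p_i = (n_i/n_T)·P.
At X = 0.494: the mole-fraction product g(X) = Π y_i^ν_i = 2.906. Since Kp = g(X)·P^{-1}, P = (g/Kp)^(1/1) = (2.906/4.5)^(1/1) = 0.646 bar.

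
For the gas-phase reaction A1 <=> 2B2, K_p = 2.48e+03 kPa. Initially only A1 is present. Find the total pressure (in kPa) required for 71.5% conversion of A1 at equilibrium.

Basis: 1 mol A1 initially; let X = conversion of A1. Extent ξ = X.
Species balance: n_A1 = 1 − X; n_B2 = 2X.
Total moles n_T = 1 + X.
K_p = p_B2^2 / (p_A1) with p_i = (n_i/n_T)·P.
At X = 0.715: the mole-fraction product g(X) = Π y_i^ν_i = 4.184. Since K_p = g(X)·P^{1}, P = (K_p/g)^(1/1) = (2.48e+03/4.184)^(1/1) = 593 kPa.

P = 593 kPa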